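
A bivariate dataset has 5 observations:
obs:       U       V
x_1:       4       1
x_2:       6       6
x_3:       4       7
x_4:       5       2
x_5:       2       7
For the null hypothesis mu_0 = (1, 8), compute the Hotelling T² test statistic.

Step 1 — sample mean vector:
  mean(U) = (4 + 6 + 4 + 5 + 2) / 5 = 21/5 = 4.2
  mean(V) = (1 + 6 + 7 + 2 + 7) / 5 = 23/5 = 4.6
  x̄ = (4.2, 4.6),  deviation x̄ - mu_0 = (4.2, 4.6) - (1, 8) = (3.2, -3.4).

Step 2 — sample covariance matrix, S[i,j] = (1/(n-1)) · Σ_k (x_{k,i} - mean_i) · (x_{k,j} - mean_j), divisor n-1 = 4:
  S[U,U] = ((-0.2)·(-0.2) + (1.8)·(1.8) + (-0.2)·(-0.2) + (0.8)·(0.8) + (-2.2)·(-2.2)) / 4 = 8.8/4 = 2.2
  S[U,V] = ((-0.2)·(-3.6) + (1.8)·(1.4) + (-0.2)·(2.4) + (0.8)·(-2.6) + (-2.2)·(2.4)) / 4 = -4.6/4 = -1.15
  S[V,V] = ((-3.6)·(-3.6) + (1.4)·(1.4) + (2.4)·(2.4) + (-2.6)·(-2.6) + (2.4)·(2.4)) / 4 = 33.2/4 = 8.3
  S = [[2.2, -1.15],
 [-1.15, 8.3]].

Step 3 — invert S. det(S) = 2.2·8.3 - (-1.15)² = 16.9375.
  S^{-1} = (1/det) · [[d, -b], [-b, a]] = [[0.49, 0.0679],
 [0.0679, 0.1299]].

Step 4 — quadratic form (x̄ - mu_0)^T · S^{-1} · (x̄ - mu_0):
  S^{-1} · (x̄ - mu_0) = (1.3373, -0.2244),
  (x̄ - mu_0)^T · [...] = (3.2)·(1.3373) + (-3.4)·(-0.2244) = 5.0421.

Step 5 — scale by n: T² = 5 · 5.0421 = 25.2103.

T² ≈ 25.2103


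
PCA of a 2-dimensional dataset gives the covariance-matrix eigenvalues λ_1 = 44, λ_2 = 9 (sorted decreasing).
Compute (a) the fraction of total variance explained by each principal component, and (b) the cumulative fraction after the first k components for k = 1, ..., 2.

Step 1 — total variance = trace(Sigma) = Σ λ_i = 44 + 9 = 53.

Step 2 — fraction explained by component i = λ_i / Σ λ:
  PC1: 44/53 = 0.8302
  PC2: 9/53 = 0.1698

Step 3 — cumulative fraction after k components = (λ_1 + ... + λ_k) / Σ λ:
  k = 1: 44/53 = 0.8302
  k = 2: (44 + 9)/53 = 53/53 = 1

Summary (fraction, with percent):

explained: PC1 0.8302 (83.02%), PC2 0.1698 (16.98%);  cumulative: 0.8302, 1


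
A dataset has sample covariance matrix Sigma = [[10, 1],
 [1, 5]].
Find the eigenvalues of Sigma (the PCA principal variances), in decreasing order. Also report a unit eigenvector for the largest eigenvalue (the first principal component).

Step 1 — characteristic polynomial of 2×2 Sigma:
  det(Sigma - λI) = λ² - trace · λ + det = 0.
  trace = 10 + 5 = 15, det = 10·5 - (1)² = 49.
Step 2 — discriminant:
  Δ = trace² - 4·det = 225 - 196 = 29.
Step 3 — eigenvalues:
  λ = (trace ± √Δ)/2 = (15 ± 5.3852)/2,
  λ_1 = 10.1926,  λ_2 = 4.8074.

Step 4 — unit eigenvector for λ_1: solve (Sigma - λ_1 I)v = 0. First row:
  (10 - 10.1926)·v_x + (1)·v_y = 0, i.e. (-0.1926)·v_x + (1)·v_y = 0,
  so v ∝ (b, λ_1 - a) = (1, 0.1926) = u.
  ||u|| = √((1)² + (0.1926)²) = √(1.0371) ≈ 1.0184,
  v_1 = u/||u|| ≈ (0.982, 0.1891) (||v_1|| = 1).

λ_1 = 10.1926,  λ_2 = 4.8074;  v_1 ≈ (0.982, 0.1891)


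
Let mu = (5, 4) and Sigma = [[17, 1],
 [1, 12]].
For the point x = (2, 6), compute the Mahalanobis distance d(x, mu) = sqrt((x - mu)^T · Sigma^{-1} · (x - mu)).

Step 1 — centre the observation: (x - mu) = (-3, 2).

Step 2 — invert Sigma. det(Sigma) = 17·12 - (1)² = 203.
  Sigma^{-1} = (1/det) · [[d, -b], [-b, a]] = [[0.0591, -0.0049],
 [-0.0049, 0.0837]].

Step 3 — form the quadratic (x - mu)^T · Sigma^{-1} · (x - mu):
  Sigma^{-1} · (x - mu) = (-0.1872, 0.1823).
  (x - mu)^T · [Sigma^{-1} · (x - mu)] = (-3)·(-0.1872) + (2)·(0.1823) = 0.9261.

Step 4 — take square root: d = √(0.9261) ≈ 0.9623.

d(x, mu) = √(0.9261) ≈ 0.9623


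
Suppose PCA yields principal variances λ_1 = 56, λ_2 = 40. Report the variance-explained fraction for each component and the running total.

Step 1 — total variance = trace(Sigma) = Σ λ_i = 56 + 40 = 96.

Step 2 — fraction explained by component i = λ_i / Σ λ:
  PC1: 56/96 = 0.5833
  PC2: 40/96 = 0.4167

Step 3 — cumulative fraction after k components = (λ_1 + ... + λ_k) / Σ λ:
  k = 1: 56/96 = 0.5833
  k = 2: (56 + 40)/96 = 96/96 = 1

Summary (fraction, with percent):

explained: PC1 0.5833 (58.33%), PC2 0.4167 (41.67%);  cumulative: 0.5833, 1


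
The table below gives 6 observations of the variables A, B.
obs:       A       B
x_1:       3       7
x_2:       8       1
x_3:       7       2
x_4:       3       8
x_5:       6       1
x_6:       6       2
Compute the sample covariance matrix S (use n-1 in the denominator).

Step 1 — column means:
  mean(A) = (3 + 8 + 7 + 3 + 6 + 6) / 6 = 33/6 = 5.5
  mean(B) = (7 + 1 + 2 + 8 + 1 + 2) / 6 = 21/6 = 3.5

Step 2 — sample covariance S[i,j] = (1/(n-1)) · Σ_k (x_{k,i} - mean_i) · (x_{k,j} - mean_j), with n-1 = 5.
  S[A,A] = ((-2.5)·(-2.5) + (2.5)·(2.5) + (1.5)·(1.5) + (-2.5)·(-2.5) + (0.5)·(0.5) + (0.5)·(0.5)) / 5 = 21.5/5 = 4.3
  S[A,B] = ((-2.5)·(3.5) + (2.5)·(-2.5) + (1.5)·(-1.5) + (-2.5)·(4.5) + (0.5)·(-2.5) + (0.5)·(-1.5)) / 5 = -30.5/5 = -6.1
  S[B,B] = ((3.5)·(3.5) + (-2.5)·(-2.5) + (-1.5)·(-1.5) + (4.5)·(4.5) + (-2.5)·(-2.5) + (-1.5)·(-1.5)) / 5 = 49.5/5 = 9.9

S is symmetric (S[j,i] = S[i,j]). Assembling:

S = [[4.3, -6.1],
 [-6.1, 9.9]]


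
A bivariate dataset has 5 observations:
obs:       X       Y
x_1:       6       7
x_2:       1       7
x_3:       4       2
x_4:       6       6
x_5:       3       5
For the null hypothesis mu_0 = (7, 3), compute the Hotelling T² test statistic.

Step 1 — sample mean vector:
  mean(X) = (6 + 1 + 4 + 6 + 3) / 5 = 20/5 = 4
  mean(Y) = (7 + 7 + 2 + 6 + 5) / 5 = 27/5 = 5.4
  x̄ = (4, 5.4),  deviation x̄ - mu_0 = (4, 5.4) - (7, 3) = (-3, 2.4).

Step 2 — sample covariance matrix, S[i,j] = (1/(n-1)) · Σ_k (x_{k,i} - mean_i) · (x_{k,j} - mean_j), divisor n-1 = 4:
  S[X,X] = ((2)·(2) + (-3)·(-3) + (0)·(0) + (2)·(2) + (-1)·(-1)) / 4 = 18/4 = 4.5
  S[X,Y] = ((2)·(1.6) + (-3)·(1.6) + (0)·(-3.4) + (2)·(0.6) + (-1)·(-0.4)) / 4 = 0/4 = 0
  S[Y,Y] = ((1.6)·(1.6) + (1.6)·(1.6) + (-3.4)·(-3.4) + (0.6)·(0.6) + (-0.4)·(-0.4)) / 4 = 17.2/4 = 4.3
  S = [[4.5, 0],
 [0, 4.3]].

Step 3 — invert S. det(S) = 4.5·4.3 - (0)² = 19.35.
  S^{-1} = (1/det) · [[d, -b], [-b, a]] = [[0.2222, 0],
 [0, 0.2326]].

Step 4 — quadratic form (x̄ - mu_0)^T · S^{-1} · (x̄ - mu_0):
  S^{-1} · (x̄ - mu_0) = (-0.6667, 0.5581),
  (x̄ - mu_0)^T · [...] = (-3)·(-0.6667) + (2.4)·(0.5581) = 3.3395.

Step 5 — scale by n: T² = 5 · 3.3395 = 16.6977.

T² ≈ 16.6977


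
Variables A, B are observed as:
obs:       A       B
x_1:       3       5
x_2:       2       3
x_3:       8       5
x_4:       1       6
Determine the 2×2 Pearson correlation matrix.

Step 1 — column means:
  mean(A) = (3 + 2 + 8 + 1) / 4 = 14/4 = 3.5
  mean(B) = (5 + 3 + 5 + 6) / 4 = 19/4 = 4.75

Step 2 — sample variances and covariances s[i,j] = (1/(n-1)) · Σ_k (x_{k,i} - mean_i) · (x_{k,j} - mean_j), with n-1 = 3:
  s[A,A] = ((-0.5)·(-0.5) + (-1.5)·(-1.5) + (4.5)·(4.5) + (-2.5)·(-2.5)) / 3 = 29/3 = 9.6667
  s[A,B] = ((-0.5)·(0.25) + (-1.5)·(-1.75) + (4.5)·(0.25) + (-2.5)·(1.25)) / 3 = 0.5/3 = 0.1667
  s[B,B] = ((0.25)·(0.25) + (-1.75)·(-1.75) + (0.25)·(0.25) + (1.25)·(1.25)) / 3 = 4.75/3 = 1.5833
  Sample standard deviations s_i = √(s[i,i]):
  s(A) = √(9.6667) = 3.1091
  s(B) = √(1.5833) = 1.2583

Step 3 — r_{ij} = s_{ij} / (s_i · s_j):
  r[A,A] = 1 (diagonal).
  r[A,B] = 0.1667 / (3.1091 · 1.2583) = 0.1667 / 3.9122 = 0.0426
  r[B,B] = 1 (diagonal).

R is symmetric with unit diagonal. Assembling:

R = [[1, 0.0426],
 [0.0426, 1]]


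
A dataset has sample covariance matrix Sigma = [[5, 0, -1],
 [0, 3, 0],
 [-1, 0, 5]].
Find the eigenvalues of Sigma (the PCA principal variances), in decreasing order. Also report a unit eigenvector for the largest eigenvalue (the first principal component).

Step 1 — characteristic polynomial p(λ) = det(λI - Sigma) = λ³ - tr·λ² + c_1·λ - det, where tr = trace, c_1 = sum of the principal 2×2 minors, det = det(Sigma):
  tr = 5 + 3 + 5 = 13,
  c_1 = (5·3 - (0)²) + (5·5 - (-1)²) + (3·5 - (0)²) = 15 + 24 + 15 = 54,
  det = 5·(3·5 - (0)²) - (0)·((0)·5 - (0)·(-1)) + (-1)·((0)·(0) - 3·(-1)) = 5·(15) - (0)·(0) + (-1)·(3) = 72.
  So p(λ) = λ³ - 13λ² + 54λ - 72.
Step 2 — look for an integer root (rational root theorem: any rational root is an integer divisor of 72). Testing λ = 3:
  p(3) = 27 - 117 + 162 - 72 = 0  ✓
  Dividing out (λ - 3): p(λ) = (λ - 3)(λ² - 10λ + 24).
Step 3 — remaining eigenvalues from the quadratic λ² - 10λ + 24 = 0:
  Δ = 10² - 4·24 = 100 - 96 = 4,  λ = (10 ± √4)/2 = (10 ± 2)/2 = 6 or 4.
  Sorted: λ_1 = 6,  λ_2 = 4,  λ_3 = 3  (check: sum = 13 = tr ✓).

Step 4 — unit eigenvector for λ_1 = 6: v spans the null space of (Sigma - λ_1 I), whose rows are
  r_1 = (-1, 0, -1),  r_2 = (0, -3, 0),  r_3 = (-1, 0, -1).
  v is orthogonal to every row, so take v ∝ r_1 × r_2 = ((0)·(0) - (-1)·(-3), (-1)·(0) - (-1)·(0), (-1)·(-3) - (0)·(0)) = (-3, 0, 3).
  Rescale (divide by 3; multiply by -1 so the first nonzero entry is positive): u = (1, 0, -1).
  ||u|| = √((1)² + (0)² + (-1)²) = √(2) ≈ 1.4142,  v_1 = u/||u|| ≈ (0.7071, 0, -0.7071) (||v_1|| = 1).

λ_1 = 6,  λ_2 = 4,  λ_3 = 3;  v_1 ≈ (0.7071, 0, -0.7071)


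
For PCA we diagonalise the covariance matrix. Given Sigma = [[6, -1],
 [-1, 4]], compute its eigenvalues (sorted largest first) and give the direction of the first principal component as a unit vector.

Step 1 — characteristic polynomial of 2×2 Sigma:
  det(Sigma - λI) = λ² - trace · λ + det = 0.
  trace = 6 + 4 = 10, det = 6·4 - (-1)² = 23.
Step 2 — discriminant:
  Δ = trace² - 4·det = 100 - 92 = 8.
Step 3 — eigenvalues:
  λ = (trace ± √Δ)/2 = (10 ± 2.8284)/2,
  λ_1 = 6.4142,  λ_2 = 3.5858.

Step 4 — unit eigenvector for λ_1: solve (Sigma - λ_1 I)v = 0. First row:
  (6 - 6.4142)·v_x + (-1)·v_y = 0, i.e. (-0.4142)·v_x + (-1)·v_y = 0,
  so v ∝ (b, λ_1 - a) = (-1, 0.4142); multiply by -1 so the first entry is positive: u = (1, -0.4142).
  ||u|| = √((1)² + (-0.4142)²) = √(1.1716) ≈ 1.0824,
  v_1 = u/||u|| ≈ (0.9239, -0.3827) (||v_1|| = 1).

λ_1 = 6.4142,  λ_2 = 3.5858;  v_1 ≈ (0.9239, -0.3827)


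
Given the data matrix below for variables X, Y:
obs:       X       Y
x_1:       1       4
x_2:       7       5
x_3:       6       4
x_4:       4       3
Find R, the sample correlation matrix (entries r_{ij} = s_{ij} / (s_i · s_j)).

Step 1 — column means:
  mean(X) = (1 + 7 + 6 + 4) / 4 = 18/4 = 4.5
  mean(Y) = (4 + 5 + 4 + 3) / 4 = 16/4 = 4

Step 2 — sample variances and covariances s[i,j] = (1/(n-1)) · Σ_k (x_{k,i} - mean_i) · (x_{k,j} - mean_j), with n-1 = 3:
  s[X,X] = ((-3.5)·(-3.5) + (2.5)·(2.5) + (1.5)·(1.5) + (-0.5)·(-0.5)) / 3 = 21/3 = 7
  s[X,Y] = ((-3.5)·(0) + (2.5)·(1) + (1.5)·(0) + (-0.5)·(-1)) / 3 = 3/3 = 1
  s[Y,Y] = ((0)·(0) + (1)·(1) + (0)·(0) + (-1)·(-1)) / 3 = 2/3 = 0.6667
  Sample standard deviations s_i = √(s[i,i]):
  s(X) = √(7) = 2.6458
  s(Y) = √(0.6667) = 0.8165

Step 3 — r_{ij} = s_{ij} / (s_i · s_j):
  r[X,X] = 1 (diagonal).
  r[X,Y] = 1 / (2.6458 · 0.8165) = 1 / 2.1602 = 0.4629
  r[Y,Y] = 1 (diagonal).

R is symmetric with unit diagonal. Assembling:

R = [[1, 0.4629],
 [0.4629, 1]]


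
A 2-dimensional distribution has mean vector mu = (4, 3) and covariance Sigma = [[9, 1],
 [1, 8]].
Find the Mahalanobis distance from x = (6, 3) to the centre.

Step 1 — centre the observation: (x - mu) = (2, 0).

Step 2 — invert Sigma. det(Sigma) = 9·8 - (1)² = 71.
  Sigma^{-1} = (1/det) · [[d, -b], [-b, a]] = [[0.1127, -0.0141],
 [-0.0141, 0.1268]].

Step 3 — form the quadratic (x - mu)^T · Sigma^{-1} · (x - mu):
  Sigma^{-1} · (x - mu) = (0.2254, -0.0282).
  (x - mu)^T · [Sigma^{-1} · (x - mu)] = (2)·(0.2254) + (0)·(-0.0282) = 0.4507.

Step 4 — take square root: d = √(0.4507) ≈ 0.6713.

d(x, mu) = √(0.4507) ≈ 0.6713


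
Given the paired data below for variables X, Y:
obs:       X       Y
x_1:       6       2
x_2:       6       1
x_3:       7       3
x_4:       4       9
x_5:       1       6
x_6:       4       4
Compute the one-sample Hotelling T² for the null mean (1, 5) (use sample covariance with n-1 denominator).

Step 1 — sample mean vector:
  mean(X) = (6 + 6 + 7 + 4 + 1 + 4) / 6 = 28/6 = 4.6667
  mean(Y) = (2 + 1 + 3 + 9 + 6 + 4) / 6 = 25/6 = 4.1667
  x̄ = (4.6667, 4.1667),  deviation x̄ - mu_0 = (4.6667, 4.1667) - (1, 5) = (3.6667, -0.8333).

Step 2 — sample covariance matrix, S[i,j] = (1/(n-1)) · Σ_k (x_{k,i} - mean_i) · (x_{k,j} - mean_j), divisor n-1 = 5:
  S[X,X] = ((1.3333)·(1.3333) + (1.3333)·(1.3333) + (2.3333)·(2.3333) + (-0.6667)·(-0.6667) + (-3.6667)·(-3.6667) + (-0.6667)·(-0.6667)) / 5 = 23.3333/5 = 4.6667
  S[X,Y] = ((1.3333)·(-2.1667) + (1.3333)·(-3.1667) + (2.3333)·(-1.1667) + (-0.6667)·(4.8333) + (-3.6667)·(1.8333) + (-0.6667)·(-0.1667)) / 5 = -19.6667/5 = -3.9333
  S[Y,Y] = ((-2.1667)·(-2.1667) + (-3.1667)·(-3.1667) + (-1.1667)·(-1.1667) + (4.8333)·(4.8333) + (1.8333)·(1.8333) + (-0.1667)·(-0.1667)) / 5 = 42.8333/5 = 8.5667
  S = [[4.6667, -3.9333],
 [-3.9333, 8.5667]].

Step 3 — invert S. det(S) = 4.6667·8.5667 - (-3.9333)² = 24.5067.
  S^{-1} = (1/det) · [[d, -b], [-b, a]] = [[0.3496, 0.1605],
 [0.1605, 0.1904]].

Step 4 — quadratic form (x̄ - mu_0)^T · S^{-1} · (x̄ - mu_0):
  S^{-1} · (x̄ - mu_0) = (1.148, 0.4298),
  (x̄ - mu_0)^T · [...] = (3.6667)·(1.148) + (-0.8333)·(0.4298) = 3.8511.

Step 5 — scale by n: T² = 6 · 3.8511 = 23.1066.

T² ≈ 23.1066


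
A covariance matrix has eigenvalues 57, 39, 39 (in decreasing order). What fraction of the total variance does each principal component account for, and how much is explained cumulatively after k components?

Step 1 — total variance = trace(Sigma) = Σ λ_i = 57 + 39 + 39 = 135.

Step 2 — fraction explained by component i = λ_i / Σ λ:
  PC1: 57/135 = 0.4222
  PC2: 39/135 = 0.2889
  PC3: 39/135 = 0.2889

Step 3 — cumulative fraction after k components = (λ_1 + ... + λ_k) / Σ λ:
  k = 1: 57/135 = 0.4222
  k = 2: (57 + 39)/135 = 96/135 = 0.7111
  k = 3: (57 + 39 + 39)/135 = 135/135 = 1

Summary (fraction, with percent):

explained: PC1 0.4222 (42.22%), PC2 0.2889 (28.89%), PC3 0.2889 (28.89%);  cumulative: 0.4222, 0.7111, 1


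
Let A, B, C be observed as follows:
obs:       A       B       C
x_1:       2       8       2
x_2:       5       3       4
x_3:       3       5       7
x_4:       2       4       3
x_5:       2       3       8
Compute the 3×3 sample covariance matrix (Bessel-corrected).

Step 1 — column means:
  mean(A) = (2 + 5 + 3 + 2 + 2) / 5 = 14/5 = 2.8
  mean(B) = (8 + 3 + 5 + 4 + 3) / 5 = 23/5 = 4.6
  mean(C) = (2 + 4 + 7 + 3 + 8) / 5 = 24/5 = 4.8

Step 2 — sample covariance S[i,j] = (1/(n-1)) · Σ_k (x_{k,i} - mean_i) · (x_{k,j} - mean_j), with n-1 = 4.
  S[A,A] = ((-0.8)·(-0.8) + (2.2)·(2.2) + (0.2)·(0.2) + (-0.8)·(-0.8) + (-0.8)·(-0.8)) / 4 = 6.8/4 = 1.7
  S[A,B] = ((-0.8)·(3.4) + (2.2)·(-1.6) + (0.2)·(0.4) + (-0.8)·(-0.6) + (-0.8)·(-1.6)) / 4 = -4.4/4 = -1.1
  S[A,C] = ((-0.8)·(-2.8) + (2.2)·(-0.8) + (0.2)·(2.2) + (-0.8)·(-1.8) + (-0.8)·(3.2)) / 4 = -0.2/4 = -0.05
  S[B,B] = ((3.4)·(3.4) + (-1.6)·(-1.6) + (0.4)·(0.4) + (-0.6)·(-0.6) + (-1.6)·(-1.6)) / 4 = 17.2/4 = 4.3
  S[B,C] = ((3.4)·(-2.8) + (-1.6)·(-0.8) + (0.4)·(2.2) + (-0.6)·(-1.8) + (-1.6)·(3.2)) / 4 = -11.4/4 = -2.85
  S[C,C] = ((-2.8)·(-2.8) + (-0.8)·(-0.8) + (2.2)·(2.2) + (-1.8)·(-1.8) + (3.2)·(3.2)) / 4 = 26.8/4 = 6.7

S is symmetric (S[j,i] = S[i,j]). Assembling:

S = [[1.7, -1.1, -0.05],
 [-1.1, 4.3, -2.85],
 [-0.05, -2.85, 6.7]]


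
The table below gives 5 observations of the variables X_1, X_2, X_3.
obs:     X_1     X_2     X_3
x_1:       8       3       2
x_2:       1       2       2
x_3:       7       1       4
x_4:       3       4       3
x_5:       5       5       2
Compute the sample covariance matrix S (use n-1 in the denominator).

Step 1 — column means:
  mean(X_1) = (8 + 1 + 7 + 3 + 5) / 5 = 24/5 = 4.8
  mean(X_2) = (3 + 2 + 1 + 4 + 5) / 5 = 15/5 = 3
  mean(X_3) = (2 + 2 + 4 + 3 + 2) / 5 = 13/5 = 2.6

Step 2 — sample covariance S[i,j] = (1/(n-1)) · Σ_k (x_{k,i} - mean_i) · (x_{k,j} - mean_j), with n-1 = 4.
  S[X_1,X_1] = ((3.2)·(3.2) + (-3.8)·(-3.8) + (2.2)·(2.2) + (-1.8)·(-1.8) + (0.2)·(0.2)) / 4 = 32.8/4 = 8.2
  S[X_1,X_2] = ((3.2)·(0) + (-3.8)·(-1) + (2.2)·(-2) + (-1.8)·(1) + (0.2)·(2)) / 4 = -2/4 = -0.5
  S[X_1,X_3] = ((3.2)·(-0.6) + (-3.8)·(-0.6) + (2.2)·(1.4) + (-1.8)·(0.4) + (0.2)·(-0.6)) / 4 = 2.6/4 = 0.65
  S[X_2,X_2] = ((0)·(0) + (-1)·(-1) + (-2)·(-2) + (1)·(1) + (2)·(2)) / 4 = 10/4 = 2.5
  S[X_2,X_3] = ((0)·(-0.6) + (-1)·(-0.6) + (-2)·(1.4) + (1)·(0.4) + (2)·(-0.6)) / 4 = -3/4 = -0.75
  S[X_3,X_3] = ((-0.6)·(-0.6) + (-0.6)·(-0.6) + (1.4)·(1.4) + (0.4)·(0.4) + (-0.6)·(-0.6)) / 4 = 3.2/4 = 0.8

S is symmetric (S[j,i] = S[i,j]). Assembling:

S = [[8.2, -0.5, 0.65],
 [-0.5, 2.5, -0.75],
 [0.65, -0.75, 0.8]]


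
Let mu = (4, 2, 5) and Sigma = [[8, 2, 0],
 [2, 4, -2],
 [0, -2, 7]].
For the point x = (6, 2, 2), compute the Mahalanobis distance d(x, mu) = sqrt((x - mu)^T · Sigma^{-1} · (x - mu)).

Step 1 — centre the observation: (x - mu) = (2, 0, -3).

Step 2 — invert Sigma (cofactor / det for 3×3, or solve directly):
  Sigma^{-1} = [[0.1463, -0.0854, -0.0244],
 [-0.0854, 0.3415, 0.0976],
 [-0.0244, 0.0976, 0.1707]].

Step 3 — form the quadratic (x - mu)^T · Sigma^{-1} · (x - mu):
  Sigma^{-1} · (x - mu) = (0.3659, -0.4634, -0.561).
  (x - mu)^T · [Sigma^{-1} · (x - mu)] = (2)·(0.3659) + (0)·(-0.4634) + (-3)·(-0.561) = 2.4146.

Step 4 — take square root: d = √(2.4146) ≈ 1.5539.

d(x, mu) = √(2.4146) ≈ 1.5539


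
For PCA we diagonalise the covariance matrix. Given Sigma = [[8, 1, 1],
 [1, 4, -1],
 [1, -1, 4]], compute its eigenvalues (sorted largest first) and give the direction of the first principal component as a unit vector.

Step 1 — characteristic polynomial p(λ) = det(λI - Sigma) = λ³ - tr·λ² + c_1·λ - det, where tr = trace, c_1 = sum of the principal 2×2 minors, det = det(Sigma):
  tr = 8 + 4 + 4 = 16,
  c_1 = (8·4 - (1)²) + (8·4 - (1)²) + (4·4 - (-1)²) = 31 + 31 + 15 = 77,
  det = 8·(4·4 - (-1)²) - (1)·((1)·4 - (-1)·(1)) + (1)·((1)·(-1) - 4·(1)) = 8·(15) - (1)·(5) + (1)·(-5) = 110.
  So p(λ) = λ³ - 16λ² + 77λ - 110.
Step 2 — look for an integer root (rational root theorem: any rational root is an integer divisor of 110). Testing λ = 5:
  p(5) = 125 - 400 + 385 - 110 = 0  ✓
  Dividing out (λ - 5): p(λ) = (λ - 5)(λ² - 11λ + 22).
Step 3 — remaining eigenvalues from the quadratic λ² - 11λ + 22 = 0:
  Δ = 11² - 4·22 = 121 - 88 = 33,  λ = (11 ± √33)/2 = (11 ± 5.7446)/2 ≈ 8.3723 or 2.6277.
  Sorted: λ_1 = 8.3723,  λ_2 = 5,  λ_3 = 2.6277  (check: sum = 16 = tr ✓).

Step 4 — unit eigenvector for λ_1 ≈ 8.3723: v spans the null space of (Sigma - λ_1 I), whose rows are
  r_1 = (-0.3723, 1, 1),  r_2 = (1, -4.3723, -1),  r_3 = (1, -1, -4.3723).
  v is orthogonal to every row, so take v ∝ r_1 × r_2 = ((1)·(-1) - (1)·(-4.3723), (1)·(1) - (-0.3723)·(-1), (-0.3723)·(-4.3723) - (1)·(1)) ≈ (3.3723, 0.6277, 0.6277).
  Let u = (3.3723, 0.6277, 0.6277).
  ||u|| = √((3.3723)² + (0.6277)² + (0.6277)²) = √(12.1603) ≈ 3.4872,  v_1 = u/||u|| ≈ (0.9671, 0.18, 0.18) (||v_1|| = 1).

λ_1 = 8.3723,  λ_2 = 5,  λ_3 = 2.6277;  v_1 ≈ (0.9671, 0.18, 0.18)


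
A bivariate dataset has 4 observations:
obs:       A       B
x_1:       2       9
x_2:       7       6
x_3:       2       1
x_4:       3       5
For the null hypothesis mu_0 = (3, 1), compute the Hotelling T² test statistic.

Step 1 — sample mean vector:
  mean(A) = (2 + 7 + 2 + 3) / 4 = 14/4 = 3.5
  mean(B) = (9 + 6 + 1 + 5) / 4 = 21/4 = 5.25
  x̄ = (3.5, 5.25),  deviation x̄ - mu_0 = (3.5, 5.25) - (3, 1) = (0.5, 4.25).

Step 2 — sample covariance matrix, S[i,j] = (1/(n-1)) · Σ_k (x_{k,i} - mean_i) · (x_{k,j} - mean_j), divisor n-1 = 3:
  S[A,A] = ((-1.5)·(-1.5) + (3.5)·(3.5) + (-1.5)·(-1.5) + (-0.5)·(-0.5)) / 3 = 17/3 = 5.6667
  S[A,B] = ((-1.5)·(3.75) + (3.5)·(0.75) + (-1.5)·(-4.25) + (-0.5)·(-0.25)) / 3 = 3.5/3 = 1.1667
  S[B,B] = ((3.75)·(3.75) + (0.75)·(0.75) + (-4.25)·(-4.25) + (-0.25)·(-0.25)) / 3 = 32.75/3 = 10.9167
  S = [[5.6667, 1.1667],
 [1.1667, 10.9167]].

Step 3 — invert S. det(S) = 5.6667·10.9167 - (1.1667)² = 60.5.
  S^{-1} = (1/det) · [[d, -b], [-b, a]] = [[0.1804, -0.0193],
 [-0.0193, 0.0937]].

Step 4 — quadratic form (x̄ - mu_0)^T · S^{-1} · (x̄ - mu_0):
  S^{-1} · (x̄ - mu_0) = (0.0083, 0.3884),
  (x̄ - mu_0)^T · [...] = (0.5)·(0.0083) + (4.25)·(0.3884) = 1.655.

Step 5 — scale by n: T² = 4 · 1.655 = 6.6198.

T² ≈ 6.6198


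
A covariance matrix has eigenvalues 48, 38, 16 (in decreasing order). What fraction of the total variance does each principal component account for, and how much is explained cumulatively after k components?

Step 1 — total variance = trace(Sigma) = Σ λ_i = 48 + 38 + 16 = 102.

Step 2 — fraction explained by component i = λ_i / Σ λ:
  PC1: 48/102 = 0.4706
  PC2: 38/102 = 0.3725
  PC3: 16/102 = 0.1569

Step 3 — cumulative fraction after k components = (λ_1 + ... + λ_k) / Σ λ:
  k = 1: 48/102 = 0.4706
  k = 2: (48 + 38)/102 = 86/102 = 0.8431
  k = 3: (48 + 38 + 16)/102 = 102/102 = 1

Summary (fraction, with percent):

explained: PC1 0.4706 (47.06%), PC2 0.3725 (37.25%), PC3 0.1569 (15.69%);  cumulative: 0.4706, 0.8431, 1


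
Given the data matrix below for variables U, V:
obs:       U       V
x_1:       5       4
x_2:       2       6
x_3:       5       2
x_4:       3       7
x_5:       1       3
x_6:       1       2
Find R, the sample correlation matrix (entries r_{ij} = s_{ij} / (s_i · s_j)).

Step 1 — column means:
  mean(U) = (5 + 2 + 5 + 3 + 1 + 1) / 6 = 17/6 = 2.8333
  mean(V) = (4 + 6 + 2 + 7 + 3 + 2) / 6 = 24/6 = 4

Step 2 — sample variances and covariances s[i,j] = (1/(n-1)) · Σ_k (x_{k,i} - mean_i) · (x_{k,j} - mean_j), with n-1 = 5:
  s[U,U] = ((2.1667)·(2.1667) + (-0.8333)·(-0.8333) + (2.1667)·(2.1667) + (0.1667)·(0.1667) + (-1.8333)·(-1.8333) + (-1.8333)·(-1.8333)) / 5 = 16.8333/5 = 3.3667
  s[U,V] = ((2.1667)·(0) + (-0.8333)·(2) + (2.1667)·(-2) + (0.1667)·(3) + (-1.8333)·(-1) + (-1.8333)·(-2)) / 5 = 0/5 = 0
  s[V,V] = ((0)·(0) + (2)·(2) + (-2)·(-2) + (3)·(3) + (-1)·(-1) + (-2)·(-2)) / 5 = 22/5 = 4.4
  Sample standard deviations s_i = √(s[i,i]):
  s(U) = √(3.3667) = 1.8348
  s(V) = √(4.4) = 2.0976

Step 3 — r_{ij} = s_{ij} / (s_i · s_j):
  r[U,U] = 1 (diagonal).
  r[U,V] = 0 / (1.8348 · 2.0976) = 0 / 3.8488 = 0
  r[V,V] = 1 (diagonal).

R is symmetric with unit diagonal. Assembling:

R = [[1, 0],
 [0, 1]]


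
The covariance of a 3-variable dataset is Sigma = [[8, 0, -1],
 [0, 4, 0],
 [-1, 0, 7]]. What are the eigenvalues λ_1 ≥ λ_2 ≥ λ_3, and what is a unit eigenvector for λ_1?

Step 1 — characteristic polynomial p(λ) = det(λI - Sigma) = λ³ - tr·λ² + c_1·λ - det, where tr = trace, c_1 = sum of the principal 2×2 minors, det = det(Sigma):
  tr = 8 + 4 + 7 = 19,
  c_1 = (8·4 - (0)²) + (8·7 - (-1)²) + (4·7 - (0)²) = 32 + 55 + 28 = 115,
  det = 8·(4·7 - (0)²) - (0)·((0)·7 - (0)·(-1)) + (-1)·((0)·(0) - 4·(-1)) = 8·(28) - (0)·(0) + (-1)·(4) = 220.
  So p(λ) = λ³ - 19λ² + 115λ - 220.
Step 2 — look for an integer root (rational root theorem: any rational root is an integer divisor of 220). Testing λ = 4:
  p(4) = 64 - 304 + 460 - 220 = 0  ✓
  Dividing out (λ - 4): p(λ) = (λ - 4)(λ² - 15λ + 55).
Step 3 — remaining eigenvalues from the quadratic λ² - 15λ + 55 = 0:
  Δ = 15² - 4·55 = 225 - 220 = 5,  λ = (15 ± √5)/2 = (15 ± 2.2361)/2 ≈ 8.618 or 6.382.
  Sorted: λ_1 = 8.618,  λ_2 = 6.382,  λ_3 = 4  (check: sum = 19 = tr ✓).

Step 4 — unit eigenvector for λ_1 ≈ 8.618: v spans the null space of (Sigma - λ_1 I), whose rows are
  r_1 = (-0.618, 0, -1),  r_2 = (0, -4.618, 0),  r_3 = (-1, 0, -1.618).
  v is orthogonal to every row, so take v ∝ r_1 × r_2 = ((0)·(0) - (-1)·(-4.618), (-1)·(0) - (-0.618)·(0), (-0.618)·(-4.618) - (0)·(0)) ≈ (-4.618, 0, 2.8541).
  Rescale (multiply by -1 so the first nonzero entry is positive): u = (4.618, 0, -2.8541).
  ||u|| = √((4.618)² + (0)² + (-2.8541)²) = √(29.4721) ≈ 5.4288,  v_1 = u/||u|| ≈ (0.8507, 0, -0.5257) (||v_1|| = 1).

λ_1 = 8.618,  λ_2 = 6.382,  λ_3 = 4;  v_1 ≈ (0.8507, 0, -0.5257)


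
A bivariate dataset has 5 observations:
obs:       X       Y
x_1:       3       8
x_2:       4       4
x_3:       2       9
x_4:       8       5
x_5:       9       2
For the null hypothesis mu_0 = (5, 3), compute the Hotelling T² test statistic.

Step 1 — sample mean vector:
  mean(X) = (3 + 4 + 2 + 8 + 9) / 5 = 26/5 = 5.2
  mean(Y) = (8 + 4 + 9 + 5 + 2) / 5 = 28/5 = 5.6
  x̄ = (5.2, 5.6),  deviation x̄ - mu_0 = (5.2, 5.6) - (5, 3) = (0.2, 2.6).

Step 2 — sample covariance matrix, S[i,j] = (1/(n-1)) · Σ_k (x_{k,i} - mean_i) · (x_{k,j} - mean_j), divisor n-1 = 4:
  S[X,X] = ((-2.2)·(-2.2) + (-1.2)·(-1.2) + (-3.2)·(-3.2) + (2.8)·(2.8) + (3.8)·(3.8)) / 4 = 38.8/4 = 9.7
  S[X,Y] = ((-2.2)·(2.4) + (-1.2)·(-1.6) + (-3.2)·(3.4) + (2.8)·(-0.6) + (3.8)·(-3.6)) / 4 = -29.6/4 = -7.4
  S[Y,Y] = ((2.4)·(2.4) + (-1.6)·(-1.6) + (3.4)·(3.4) + (-0.6)·(-0.6) + (-3.6)·(-3.6)) / 4 = 33.2/4 = 8.3
  S = [[9.7, -7.4],
 [-7.4, 8.3]].

Step 3 — invert S. det(S) = 9.7·8.3 - (-7.4)² = 25.75.
  S^{-1} = (1/det) · [[d, -b], [-b, a]] = [[0.3223, 0.2874],
 [0.2874, 0.3767]].

Step 4 — quadratic form (x̄ - mu_0)^T · S^{-1} · (x̄ - mu_0):
  S^{-1} · (x̄ - mu_0) = (0.8117, 1.0369),
  (x̄ - mu_0)^T · [...] = (0.2)·(0.8117) + (2.6)·(1.0369) = 2.8583.

Step 5 — scale by n: T² = 5 · 2.8583 = 14.2913.

T² ≈ 14.2913


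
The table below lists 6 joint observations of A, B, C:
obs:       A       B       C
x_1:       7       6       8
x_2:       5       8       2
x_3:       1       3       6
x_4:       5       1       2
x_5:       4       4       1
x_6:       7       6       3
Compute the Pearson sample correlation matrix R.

Step 1 — column means:
  mean(A) = (7 + 5 + 1 + 5 + 4 + 7) / 6 = 29/6 = 4.8333
  mean(B) = (6 + 8 + 3 + 1 + 4 + 6) / 6 = 28/6 = 4.6667
  mean(C) = (8 + 2 + 6 + 2 + 1 + 3) / 6 = 22/6 = 3.6667

Step 2 — sample variances and covariances s[i,j] = (1/(n-1)) · Σ_k (x_{k,i} - mean_i) · (x_{k,j} - mean_j), with n-1 = 5:
  s[A,A] = ((2.1667)·(2.1667) + (0.1667)·(0.1667) + (-3.8333)·(-3.8333) + (0.1667)·(0.1667) + (-0.8333)·(-0.8333) + (2.1667)·(2.1667)) / 5 = 24.8333/5 = 4.9667
  s[A,B] = ((2.1667)·(1.3333) + (0.1667)·(3.3333) + (-3.8333)·(-1.6667) + (0.1667)·(-3.6667) + (-0.8333)·(-0.6667) + (2.1667)·(1.3333)) / 5 = 12.6667/5 = 2.5333
  s[A,C] = ((2.1667)·(4.3333) + (0.1667)·(-1.6667) + (-3.8333)·(2.3333) + (0.1667)·(-1.6667) + (-0.8333)·(-2.6667) + (2.1667)·(-0.6667)) / 5 = 0.6667/5 = 0.1333
  s[B,B] = ((1.3333)·(1.3333) + (3.3333)·(3.3333) + (-1.6667)·(-1.6667) + (-3.6667)·(-3.6667) + (-0.6667)·(-0.6667) + (1.3333)·(1.3333)) / 5 = 31.3333/5 = 6.2667
  s[B,C] = ((1.3333)·(4.3333) + (3.3333)·(-1.6667) + (-1.6667)·(2.3333) + (-3.6667)·(-1.6667) + (-0.6667)·(-2.6667) + (1.3333)·(-0.6667)) / 5 = 3.3333/5 = 0.6667
  s[C,C] = ((4.3333)·(4.3333) + (-1.6667)·(-1.6667) + (2.3333)·(2.3333) + (-1.6667)·(-1.6667) + (-2.6667)·(-2.6667) + (-0.6667)·(-0.6667)) / 5 = 37.3333/5 = 7.4667
  Sample standard deviations s_i = √(s[i,i]):
  s(A) = √(4.9667) = 2.2286
  s(B) = √(6.2667) = 2.5033
  s(C) = √(7.4667) = 2.7325

Step 3 — r_{ij} = s_{ij} / (s_i · s_j):
  r[A,A] = 1 (diagonal).
  r[A,B] = 2.5333 / (2.2286 · 2.5033) = 2.5333 / 5.5789 = 0.4541
  r[A,C] = 0.1333 / (2.2286 · 2.7325) = 0.1333 / 6.0897 = 0.0219
  r[B,B] = 1 (diagonal).
  r[B,C] = 0.6667 / (2.5033 · 2.7325) = 0.6667 / 6.8404 = 0.0975
  r[C,C] = 1 (diagonal).

R is symmetric with unit diagonal. Assembling:

R = [[1, 0.4541, 0.0219],
 [0.4541, 1, 0.0975],
 [0.0219, 0.0975, 1]]


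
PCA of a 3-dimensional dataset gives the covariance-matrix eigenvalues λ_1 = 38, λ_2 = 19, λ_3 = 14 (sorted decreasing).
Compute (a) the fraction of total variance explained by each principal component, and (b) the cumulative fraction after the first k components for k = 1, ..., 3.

Step 1 — total variance = trace(Sigma) = Σ λ_i = 38 + 19 + 14 = 71.

Step 2 — fraction explained by component i = λ_i / Σ λ:
  PC1: 38/71 = 0.5352
  PC2: 19/71 = 0.2676
  PC3: 14/71 = 0.1972

Step 3 — cumulative fraction after k components = (λ_1 + ... + λ_k) / Σ λ:
  k = 1: 38/71 = 0.5352
  k = 2: (38 + 19)/71 = 57/71 = 0.8028
  k = 3: (38 + 19 + 14)/71 = 71/71 = 1

Summary (fraction, with percent):

explained: PC1 0.5352 (53.52%), PC2 0.2676 (26.76%), PC3 0.1972 (19.72%);  cumulative: 0.5352, 0.8028, 1


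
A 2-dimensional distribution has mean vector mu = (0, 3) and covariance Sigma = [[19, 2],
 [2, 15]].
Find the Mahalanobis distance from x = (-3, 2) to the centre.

Step 1 — centre the observation: (x - mu) = (-3, -1).

Step 2 — invert Sigma. det(Sigma) = 19·15 - (2)² = 281.
  Sigma^{-1} = (1/det) · [[d, -b], [-b, a]] = [[0.0534, -0.0071],
 [-0.0071, 0.0676]].

Step 3 — form the quadratic (x - mu)^T · Sigma^{-1} · (x - mu):
  Sigma^{-1} · (x - mu) = (-0.153, -0.0463).
  (x - mu)^T · [Sigma^{-1} · (x - mu)] = (-3)·(-0.153) + (-1)·(-0.0463) = 0.5053.

Step 4 — take square root: d = √(0.5053) ≈ 0.7109.

d(x, mu) = √(0.5053) ≈ 0.7109


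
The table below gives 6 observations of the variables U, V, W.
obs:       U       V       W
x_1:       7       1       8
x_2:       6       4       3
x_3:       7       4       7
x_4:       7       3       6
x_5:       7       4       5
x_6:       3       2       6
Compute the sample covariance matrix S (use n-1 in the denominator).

Step 1 — column means:
  mean(U) = (7 + 6 + 7 + 7 + 7 + 3) / 6 = 37/6 = 6.1667
  mean(V) = (1 + 4 + 4 + 3 + 4 + 2) / 6 = 18/6 = 3
  mean(W) = (8 + 3 + 7 + 6 + 5 + 6) / 6 = 35/6 = 5.8333

Step 2 — sample covariance S[i,j] = (1/(n-1)) · Σ_k (x_{k,i} - mean_i) · (x_{k,j} - mean_j), with n-1 = 5.
  S[U,U] = ((0.8333)·(0.8333) + (-0.1667)·(-0.1667) + (0.8333)·(0.8333) + (0.8333)·(0.8333) + (0.8333)·(0.8333) + (-3.1667)·(-3.1667)) / 5 = 12.8333/5 = 2.5667
  S[U,V] = ((0.8333)·(-2) + (-0.1667)·(1) + (0.8333)·(1) + (0.8333)·(0) + (0.8333)·(1) + (-3.1667)·(-1)) / 5 = 3/5 = 0.6
  S[U,W] = ((0.8333)·(2.1667) + (-0.1667)·(-2.8333) + (0.8333)·(1.1667) + (0.8333)·(0.1667) + (0.8333)·(-0.8333) + (-3.1667)·(0.1667)) / 5 = 2.1667/5 = 0.4333
  S[V,V] = ((-2)·(-2) + (1)·(1) + (1)·(1) + (0)·(0) + (1)·(1) + (-1)·(-1)) / 5 = 8/5 = 1.6
  S[V,W] = ((-2)·(2.1667) + (1)·(-2.8333) + (1)·(1.1667) + (0)·(0.1667) + (1)·(-0.8333) + (-1)·(0.1667)) / 5 = -7/5 = -1.4
  S[W,W] = ((2.1667)·(2.1667) + (-2.8333)·(-2.8333) + (1.1667)·(1.1667) + (0.1667)·(0.1667) + (-0.8333)·(-0.8333) + (0.1667)·(0.1667)) / 5 = 14.8333/5 = 2.9667

S is symmetric (S[j,i] = S[i,j]). Assembling:

S = [[2.5667, 0.6, 0.4333],
 [0.6, 1.6, -1.4],
 [0.4333, -1.4, 2.9667]]


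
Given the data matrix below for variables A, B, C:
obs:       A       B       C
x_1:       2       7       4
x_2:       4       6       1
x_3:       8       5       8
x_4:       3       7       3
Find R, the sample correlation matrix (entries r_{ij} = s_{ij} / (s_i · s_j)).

Step 1 — column means:
  mean(A) = (2 + 4 + 8 + 3) / 4 = 17/4 = 4.25
  mean(B) = (7 + 6 + 5 + 7) / 4 = 25/4 = 6.25
  mean(C) = (4 + 1 + 8 + 3) / 4 = 16/4 = 4

Step 2 — sample variances and covariances s[i,j] = (1/(n-1)) · Σ_k (x_{k,i} - mean_i) · (x_{k,j} - mean_j), with n-1 = 3:
  s[A,A] = ((-2.25)·(-2.25) + (-0.25)·(-0.25) + (3.75)·(3.75) + (-1.25)·(-1.25)) / 3 = 20.75/3 = 6.9167
  s[A,B] = ((-2.25)·(0.75) + (-0.25)·(-0.25) + (3.75)·(-1.25) + (-1.25)·(0.75)) / 3 = -7.25/3 = -2.4167
  s[A,C] = ((-2.25)·(0) + (-0.25)·(-3) + (3.75)·(4) + (-1.25)·(-1)) / 3 = 17/3 = 5.6667
  s[B,B] = ((0.75)·(0.75) + (-0.25)·(-0.25) + (-1.25)·(-1.25) + (0.75)·(0.75)) / 3 = 2.75/3 = 0.9167
  s[B,C] = ((0.75)·(0) + (-0.25)·(-3) + (-1.25)·(4) + (0.75)·(-1)) / 3 = -5/3 = -1.6667
  s[C,C] = ((0)·(0) + (-3)·(-3) + (4)·(4) + (-1)·(-1)) / 3 = 26/3 = 8.6667
  Sample standard deviations s_i = √(s[i,i]):
  s(A) = √(6.9167) = 2.63
  s(B) = √(0.9167) = 0.9574
  s(C) = √(8.6667) = 2.9439

Step 3 — r_{ij} = s_{ij} / (s_i · s_j):
  r[A,A] = 1 (diagonal).
  r[A,B] = -2.4167 / (2.63 · 0.9574) = -2.4167 / 2.518 = -0.9598
  r[A,C] = 5.6667 / (2.63 · 2.9439) = 5.6667 / 7.7424 = 0.7319
  r[B,B] = 1 (diagonal).
  r[B,C] = -1.6667 / (0.9574 · 2.9439) = -1.6667 / 2.8186 = -0.5913
  r[C,C] = 1 (diagonal).

R is symmetric with unit diagonal. Assembling:

R = [[1, -0.9598, 0.7319],
 [-0.9598, 1, -0.5913],
 [0.7319, -0.5913, 1]]


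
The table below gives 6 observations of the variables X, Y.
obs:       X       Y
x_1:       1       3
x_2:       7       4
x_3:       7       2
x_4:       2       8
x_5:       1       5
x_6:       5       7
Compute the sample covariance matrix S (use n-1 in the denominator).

Step 1 — column means:
  mean(X) = (1 + 7 + 7 + 2 + 1 + 5) / 6 = 23/6 = 3.8333
  mean(Y) = (3 + 4 + 2 + 8 + 5 + 7) / 6 = 29/6 = 4.8333

Step 2 — sample covariance S[i,j] = (1/(n-1)) · Σ_k (x_{k,i} - mean_i) · (x_{k,j} - mean_j), with n-1 = 5.
  S[X,X] = ((-2.8333)·(-2.8333) + (3.1667)·(3.1667) + (3.1667)·(3.1667) + (-1.8333)·(-1.8333) + (-2.8333)·(-2.8333) + (1.1667)·(1.1667)) / 5 = 40.8333/5 = 8.1667
  S[X,Y] = ((-2.8333)·(-1.8333) + (3.1667)·(-0.8333) + (3.1667)·(-2.8333) + (-1.8333)·(3.1667) + (-2.8333)·(0.1667) + (1.1667)·(2.1667)) / 5 = -10.1667/5 = -2.0333
  S[Y,Y] = ((-1.8333)·(-1.8333) + (-0.8333)·(-0.8333) + (-2.8333)·(-2.8333) + (3.1667)·(3.1667) + (0.1667)·(0.1667) + (2.1667)·(2.1667)) / 5 = 26.8333/5 = 5.3667

S is symmetric (S[j,i] = S[i,j]). Assembling:

S = [[8.1667, -2.0333],
 [-2.0333, 5.3667]]


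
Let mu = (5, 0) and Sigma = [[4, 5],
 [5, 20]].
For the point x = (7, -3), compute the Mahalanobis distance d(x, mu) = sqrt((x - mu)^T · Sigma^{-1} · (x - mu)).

Step 1 — centre the observation: (x - mu) = (2, -3).

Step 2 — invert Sigma. det(Sigma) = 4·20 - (5)² = 55.
  Sigma^{-1} = (1/det) · [[d, -b], [-b, a]] = [[0.3636, -0.0909],
 [-0.0909, 0.0727]].

Step 3 — form the quadratic (x - mu)^T · Sigma^{-1} · (x - mu):
  Sigma^{-1} · (x - mu) = (1, -0.4).
  (x - mu)^T · [Sigma^{-1} · (x - mu)] = (2)·(1) + (-3)·(-0.4) = 3.2.

Step 4 — take square root: d = √(3.2) ≈ 1.7889.

d(x, mu) = √(3.2) ≈ 1.7889


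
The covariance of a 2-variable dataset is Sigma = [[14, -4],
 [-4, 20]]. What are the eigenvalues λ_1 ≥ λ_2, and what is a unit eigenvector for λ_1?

Step 1 — characteristic polynomial of 2×2 Sigma:
  det(Sigma - λI) = λ² - trace · λ + det = 0.
  trace = 14 + 20 = 34, det = 14·20 - (-4)² = 264.
Step 2 — discriminant:
  Δ = trace² - 4·det = 1156 - 1056 = 100.
Step 3 — eigenvalues:
  λ = (trace ± √Δ)/2 = (34 ± 10)/2,
  λ_1 = 22,  λ_2 = 12.

Step 4 — unit eigenvector for λ_1: solve (Sigma - λ_1 I)v = 0. First row:
  (14 - 22)·v_x + (-4)·v_y = 0, i.e. (-8)·v_x + (-4)·v_y = 0,
  so v ∝ (b, λ_1 - a) = (-4, 8); multiply by -1 so the first entry is positive: u = (4, -8).
  ||u|| = √((4)² + (-8)²) = √(80) ≈ 8.9443,
  v_1 = u/||u|| ≈ (0.4472, -0.8944) (||v_1|| = 1).

λ_1 = 22,  λ_2 = 12;  v_1 ≈ (0.4472, -0.8944)


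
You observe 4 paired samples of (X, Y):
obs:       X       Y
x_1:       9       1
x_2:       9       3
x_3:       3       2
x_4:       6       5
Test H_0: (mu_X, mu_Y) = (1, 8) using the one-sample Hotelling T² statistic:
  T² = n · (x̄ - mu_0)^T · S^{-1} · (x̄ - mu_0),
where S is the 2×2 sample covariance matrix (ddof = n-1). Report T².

Step 1 — sample mean vector:
  mean(X) = (9 + 9 + 3 + 6) / 4 = 27/4 = 6.75
  mean(Y) = (1 + 3 + 2 + 5) / 4 = 11/4 = 2.75
  x̄ = (6.75, 2.75),  deviation x̄ - mu_0 = (6.75, 2.75) - (1, 8) = (5.75, -5.25).

Step 2 — sample covariance matrix, S[i,j] = (1/(n-1)) · Σ_k (x_{k,i} - mean_i) · (x_{k,j} - mean_j), divisor n-1 = 3:
  S[X,X] = ((2.25)·(2.25) + (2.25)·(2.25) + (-3.75)·(-3.75) + (-0.75)·(-0.75)) / 3 = 24.75/3 = 8.25
  S[X,Y] = ((2.25)·(-1.75) + (2.25)·(0.25) + (-3.75)·(-0.75) + (-0.75)·(2.25)) / 3 = -2.25/3 = -0.75
  S[Y,Y] = ((-1.75)·(-1.75) + (0.25)·(0.25) + (-0.75)·(-0.75) + (2.25)·(2.25)) / 3 = 8.75/3 = 2.9167
  S = [[8.25, -0.75],
 [-0.75, 2.9167]].

Step 3 — invert S. det(S) = 8.25·2.9167 - (-0.75)² = 23.5.
  S^{-1} = (1/det) · [[d, -b], [-b, a]] = [[0.1241, 0.0319],
 [0.0319, 0.3511]].

Step 4 — quadratic form (x̄ - mu_0)^T · S^{-1} · (x̄ - mu_0):
  S^{-1} · (x̄ - mu_0) = (0.5461, -1.6596),
  (x̄ - mu_0)^T · [...] = (5.75)·(0.5461) + (-5.25)·(-1.6596) = 11.8528.

Step 5 — scale by n: T² = 4 · 11.8528 = 47.4113.

T² ≈ 47.4113


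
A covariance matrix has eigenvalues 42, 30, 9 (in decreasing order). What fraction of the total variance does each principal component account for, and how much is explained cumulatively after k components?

Step 1 — total variance = trace(Sigma) = Σ λ_i = 42 + 30 + 9 = 81.

Step 2 — fraction explained by component i = λ_i / Σ λ:
  PC1: 42/81 = 0.5185
  PC2: 30/81 = 0.3704
  PC3: 9/81 = 0.1111

Step 3 — cumulative fraction after k components = (λ_1 + ... + λ_k) / Σ λ:
  k = 1: 42/81 = 0.5185
  k = 2: (42 + 30)/81 = 72/81 = 0.8889
  k = 3: (42 + 30 + 9)/81 = 81/81 = 1

Summary (fraction, with percent):

explained: PC1 0.5185 (51.85%), PC2 0.3704 (37.04%), PC3 0.1111 (11.11%);  cumulative: 0.5185, 0.8889, 1


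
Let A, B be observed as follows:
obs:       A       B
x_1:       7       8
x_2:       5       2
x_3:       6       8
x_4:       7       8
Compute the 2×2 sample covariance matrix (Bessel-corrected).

Step 1 — column means:
  mean(A) = (7 + 5 + 6 + 7) / 4 = 25/4 = 6.25
  mean(B) = (8 + 2 + 8 + 8) / 4 = 26/4 = 6.5

Step 2 — sample covariance S[i,j] = (1/(n-1)) · Σ_k (x_{k,i} - mean_i) · (x_{k,j} - mean_j), with n-1 = 3.
  S[A,A] = ((0.75)·(0.75) + (-1.25)·(-1.25) + (-0.25)·(-0.25) + (0.75)·(0.75)) / 3 = 2.75/3 = 0.9167
  S[A,B] = ((0.75)·(1.5) + (-1.25)·(-4.5) + (-0.25)·(1.5) + (0.75)·(1.5)) / 3 = 7.5/3 = 2.5
  S[B,B] = ((1.5)·(1.5) + (-4.5)·(-4.5) + (1.5)·(1.5) + (1.5)·(1.5)) / 3 = 27/3 = 9

S is symmetric (S[j,i] = S[i,j]). Assembling:

S = [[0.9167, 2.5],
 [2.5, 9]]


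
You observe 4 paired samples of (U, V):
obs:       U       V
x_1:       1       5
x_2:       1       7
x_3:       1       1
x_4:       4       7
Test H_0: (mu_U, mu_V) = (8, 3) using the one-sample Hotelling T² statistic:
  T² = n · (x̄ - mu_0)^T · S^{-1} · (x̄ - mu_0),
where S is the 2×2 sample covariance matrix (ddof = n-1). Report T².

Step 1 — sample mean vector:
  mean(U) = (1 + 1 + 1 + 4) / 4 = 7/4 = 1.75
  mean(V) = (5 + 7 + 1 + 7) / 4 = 20/4 = 5
  x̄ = (1.75, 5),  deviation x̄ - mu_0 = (1.75, 5) - (8, 3) = (-6.25, 2).

Step 2 — sample covariance matrix, S[i,j] = (1/(n-1)) · Σ_k (x_{k,i} - mean_i) · (x_{k,j} - mean_j), divisor n-1 = 3:
  S[U,U] = ((-0.75)·(-0.75) + (-0.75)·(-0.75) + (-0.75)·(-0.75) + (2.25)·(2.25)) / 3 = 6.75/3 = 2.25
  S[U,V] = ((-0.75)·(0) + (-0.75)·(2) + (-0.75)·(-4) + (2.25)·(2)) / 3 = 6/3 = 2
  S[V,V] = ((0)·(0) + (2)·(2) + (-4)·(-4) + (2)·(2)) / 3 = 24/3 = 8
  S = [[2.25, 2],
 [2, 8]].

Step 3 — invert S. det(S) = 2.25·8 - (2)² = 14.
  S^{-1} = (1/det) · [[d, -b], [-b, a]] = [[0.5714, -0.1429],
 [-0.1429, 0.1607]].

Step 4 — quadratic form (x̄ - mu_0)^T · S^{-1} · (x̄ - mu_0):
  S^{-1} · (x̄ - mu_0) = (-3.8571, 1.2143),
  (x̄ - mu_0)^T · [...] = (-6.25)·(-3.8571) + (2)·(1.2143) = 26.5357.

Step 5 — scale by n: T² = 4 · 26.5357 = 106.1429.

T² ≈ 106.1429


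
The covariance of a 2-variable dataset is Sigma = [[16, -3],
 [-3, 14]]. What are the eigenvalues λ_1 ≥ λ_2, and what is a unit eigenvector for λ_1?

Step 1 — characteristic polynomial of 2×2 Sigma:
  det(Sigma - λI) = λ² - trace · λ + det = 0.
  trace = 16 + 14 = 30, det = 16·14 - (-3)² = 215.
Step 2 — discriminant:
  Δ = trace² - 4·det = 900 - 860 = 40.
Step 3 — eigenvalues:
  λ = (trace ± √Δ)/2 = (30 ± 6.3246)/2,
  λ_1 = 18.1623,  λ_2 = 11.8377.

Step 4 — unit eigenvector for λ_1: solve (Sigma - λ_1 I)v = 0. First row:
  (16 - 18.1623)·v_x + (-3)·v_y = 0, i.e. (-2.1623)·v_x + (-3)·v_y = 0,
  so v ∝ (b, λ_1 - a) = (-3, 2.1623); multiply by -1 so the first entry is positive: u = (3, -2.1623).
  ||u|| = √((3)² + (-2.1623)²) = √(13.6754) ≈ 3.698,
  v_1 = u/||u|| ≈ (0.8112, -0.5847) (||v_1|| = 1).

λ_1 = 18.1623,  λ_2 = 11.8377;  v_1 ≈ (0.8112, -0.5847)
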